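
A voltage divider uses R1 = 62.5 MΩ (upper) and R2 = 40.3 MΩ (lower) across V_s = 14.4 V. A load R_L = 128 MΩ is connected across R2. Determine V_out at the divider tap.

First combine the lower leg with the load: R2 ‖ R_L = 30.65 MΩ.
Then V_out = V_s · R2'/(R1 + R2') = 14.4 × 30.65/93.15 = 4.738 V.
(Unloaded it would be 5.65 V; the load pulls it down.)

V_out ≈ 4.74 V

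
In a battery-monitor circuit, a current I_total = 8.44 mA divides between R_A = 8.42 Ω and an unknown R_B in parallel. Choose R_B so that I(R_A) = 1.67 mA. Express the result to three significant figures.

R_B ≈ 2.08 Ω

The fraction through R_A equals R_B/(R_A+R_B).
1.67/8.44 = R_B/(R_A + R_B) → R_B = R_A · (0.1979)/(1 − 0.1979) = 8.42 × 0.2467 = 2.077 Ω.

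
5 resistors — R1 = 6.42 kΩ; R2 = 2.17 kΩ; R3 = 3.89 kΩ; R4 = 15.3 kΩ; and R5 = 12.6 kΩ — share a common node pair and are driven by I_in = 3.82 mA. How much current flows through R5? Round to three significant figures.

I ≈ 0.298 mA

Conductances: ΣG = 1/6.42 + 1/2.17 + 1/3.89 + 1/15.3 + 1/12.6 = 1.018 (1/kΩ).
By the current-divider rule, I = I_in · G_k/ΣG = 3.82 × 0.07793 = 0.2977 mA.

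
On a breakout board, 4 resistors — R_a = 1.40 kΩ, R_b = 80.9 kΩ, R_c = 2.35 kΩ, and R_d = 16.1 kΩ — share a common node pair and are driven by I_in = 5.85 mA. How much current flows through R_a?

Total conductance ΣG = 1/1.40 + 1/80.9 + 1/2.35 + 1/16.1 = 1.214 (units of 1/kΩ).
R_a takes the fraction G_k/ΣG = 0.7143/1.214 = 0.5882, so I = 5.85 × 0.5882 = 3.441 mA.

I ≈ 3.44 mA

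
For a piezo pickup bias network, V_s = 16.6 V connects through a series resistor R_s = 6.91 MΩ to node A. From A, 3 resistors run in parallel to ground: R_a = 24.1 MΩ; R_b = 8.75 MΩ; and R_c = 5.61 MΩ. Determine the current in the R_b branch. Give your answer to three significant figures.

I ≈ 0.573 µA

Equivalent of the parallel group: R_p = 2.994 MΩ.
Node voltage V_A = V_s · R_p/(R_s + R_p) = 16.6 × 0.3023 = 5.018 V.
I(R_b) = V_A / R_b = 5.018/8.75 = 0.5735 µA.
(Equivalently: I_total = 1.676 µA, then current-divider fraction G_k/ΣG = 0.3421.)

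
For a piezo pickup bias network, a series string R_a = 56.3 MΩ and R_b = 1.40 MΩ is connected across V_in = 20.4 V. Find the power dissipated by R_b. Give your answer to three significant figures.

P ≈ 0.175 µW

The common current is I = 20.4/57.70 = 0.3536 µA.
V(R_b) = I·R = 0.4950 V; P = V·I = 0.4950 × 0.3536 = 0.1750 µW.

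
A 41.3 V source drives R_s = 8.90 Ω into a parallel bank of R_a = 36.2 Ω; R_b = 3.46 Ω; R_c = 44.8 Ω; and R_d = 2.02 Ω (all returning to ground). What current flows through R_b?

I ≈ 1.42 A

Parallel bank: R_p = 1/(1/36.2 + 1/3.46 + 1/44.8 + 1/2.02) = 1.199 Ω.
V_A by voltage divider: V_A = 41.3 × 1.199/(8.90 + 1.199) = 4.903 V.
I(R_b) = V_A / R_b = 4.903/3.46 = 1.417 A.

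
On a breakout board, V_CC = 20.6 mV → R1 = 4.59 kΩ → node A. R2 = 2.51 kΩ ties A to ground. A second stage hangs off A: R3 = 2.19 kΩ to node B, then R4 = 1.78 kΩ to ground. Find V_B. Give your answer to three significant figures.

V_B ≈ 2.32 mV

The second stage (R3 + R4 = 3.970 kΩ) loads node A in parallel with R2.
Effective lower resistance at A: R2 ‖ 3.970 = 1.538 kΩ.
V_A = 20.6 × 1.538/(4.59 + 1.538) = 5.170 mV.
Then the unloaded second divider: V_B = V_A × R4/(R3+R4) = 5.170 × 0.4484 = 2.318 mV.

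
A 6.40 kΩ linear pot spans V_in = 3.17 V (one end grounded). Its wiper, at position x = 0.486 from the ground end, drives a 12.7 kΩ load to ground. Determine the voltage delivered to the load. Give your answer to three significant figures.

V_out ≈ 1.37 V

The pot divides into 3.290 kΩ above the wiper and 3.110 kΩ below.
(x·R_p) ‖ R_L = 2.498 kΩ.
Then V_out = V_in · 2.498/(3.290 + 2.498) = 1.368 V.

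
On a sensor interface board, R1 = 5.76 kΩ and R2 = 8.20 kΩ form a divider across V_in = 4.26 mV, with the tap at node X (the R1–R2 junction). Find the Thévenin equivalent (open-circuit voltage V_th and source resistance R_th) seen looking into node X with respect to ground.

V_th ≈ 2.50 mV, R_th ≈ 3.38 kΩ

With X open, the divider is unloaded: V_th = 4.26 × 8.20/13.96 = 2.502 mV.
Zeroing V_in shorts the top of R1 to ground, so R_th = R1 ‖ R2 = 3.383 kΩ.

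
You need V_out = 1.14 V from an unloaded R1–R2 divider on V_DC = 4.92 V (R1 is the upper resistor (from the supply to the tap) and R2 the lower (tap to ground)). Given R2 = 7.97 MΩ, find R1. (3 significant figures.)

The divider ratio is R2/(R1+R2) = 1.14/4.92 = 0.2317.
Rearranging, R1 = R2·(1−k)/k = 7.97 × 3.316 = 26.43 MΩ.

R1 ≈ 26.4 MΩ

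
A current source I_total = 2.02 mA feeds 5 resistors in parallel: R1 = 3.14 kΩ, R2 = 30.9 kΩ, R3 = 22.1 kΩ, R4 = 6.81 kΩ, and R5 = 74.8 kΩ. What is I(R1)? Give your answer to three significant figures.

ΣG = 1/3.14 + 1/30.9 + 1/22.1 + 1/6.81 + 1/74.8 = 0.5563.
Current divider: I(R1) = I_total · G_k/ΣG = 2.02 × (0.3185/0.5563) = 2.02 × 0.5725 = 1.156 mA.

I ≈ 1.16 mA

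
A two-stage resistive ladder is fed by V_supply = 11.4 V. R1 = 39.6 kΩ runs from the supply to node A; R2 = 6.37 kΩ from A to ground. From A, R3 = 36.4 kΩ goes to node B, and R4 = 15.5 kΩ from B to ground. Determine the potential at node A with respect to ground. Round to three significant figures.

Node A sees R2 in parallel with the series input of stage 2, R3 + R4 = 51.90 kΩ.
R2 ‖ (R3+R4) = 5.674 kΩ.
So V_A = 11.4 × 0.1253 = 1.429 V.

V_A ≈ 1.43 V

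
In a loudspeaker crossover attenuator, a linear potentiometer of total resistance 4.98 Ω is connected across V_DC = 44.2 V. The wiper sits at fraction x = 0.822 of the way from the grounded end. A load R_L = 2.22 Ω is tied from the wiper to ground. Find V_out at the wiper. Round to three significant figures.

V_out ≈ 27.4 V

Lower segment x·R_p = 4.094 Ω; upper segment (1−x)·R_p = 0.8864 Ω.
Lower segment in parallel with the load: 4.094 ‖ 2.22 = 1.439 Ω.
Loaded-divider output: V_out = 44.2 × 0.6189 = 27.35 V.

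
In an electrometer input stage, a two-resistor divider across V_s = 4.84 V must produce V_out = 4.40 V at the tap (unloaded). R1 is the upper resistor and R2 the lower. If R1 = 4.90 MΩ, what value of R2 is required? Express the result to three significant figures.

V_out/V_s = R2/(R1+R2) = 0.9091.
R2 = R1 · 0.9091/(1 − 0.9091) = 49.00 MΩ.

R2 ≈ 49.0 MΩ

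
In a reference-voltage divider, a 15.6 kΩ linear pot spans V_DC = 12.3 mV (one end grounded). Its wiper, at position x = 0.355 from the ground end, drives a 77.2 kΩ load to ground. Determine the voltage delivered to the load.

The pot divides into 10.06 kΩ above the wiper and 5.538 kΩ below.
R_L loads the lower segment: effective lower R = 5.167 kΩ.
V_out = 12.3 × 5.167/(10.06 + 5.167) = 4.173 mV.
(Unloaded: V_out = x·V_DC = 4.37 mV.)

V_out ≈ 4.17 mV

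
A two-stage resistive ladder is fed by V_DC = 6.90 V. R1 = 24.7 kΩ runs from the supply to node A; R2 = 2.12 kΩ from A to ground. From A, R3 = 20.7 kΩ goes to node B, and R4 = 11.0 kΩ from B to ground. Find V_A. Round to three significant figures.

Looking into the second stage from A: R3 + R4 = 31.70 kΩ appears in parallel with R2.
R2 ‖ (R3+R4) = 1.987 kΩ.
So V_A = 6.90 × 0.07446 = 0.5138 V.

V_A ≈ 0.514 V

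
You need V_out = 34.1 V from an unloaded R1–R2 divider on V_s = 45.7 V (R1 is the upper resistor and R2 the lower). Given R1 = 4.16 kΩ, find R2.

R2 ≈ 12.2 kΩ

V_out/V_s = R2/(R1+R2) = 0.7462.
R2 = R1 · 0.7462/(1 − 0.7462) = 12.23 kΩ.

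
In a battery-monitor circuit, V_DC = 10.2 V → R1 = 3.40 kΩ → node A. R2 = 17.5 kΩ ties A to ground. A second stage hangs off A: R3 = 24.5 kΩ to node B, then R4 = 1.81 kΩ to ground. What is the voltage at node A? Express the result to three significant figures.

V_A ≈ 7.71 V

The second stage (R3 + R4 = 26.31 kΩ) loads node A in parallel with R2.
Effective lower resistance at A: R2 ‖ 26.31 = 10.51 kΩ.
First divider: V_A = V_DC · 10.51/(3.40 + 10.51) = 7.707 V.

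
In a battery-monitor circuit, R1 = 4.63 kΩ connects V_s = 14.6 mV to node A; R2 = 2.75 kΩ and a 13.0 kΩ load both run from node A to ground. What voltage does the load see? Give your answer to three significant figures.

The load sits in parallel with R2, giving an effective lower resistance R2' = R2·R_L/(R2+R_L) = 2.270 kΩ.
Voltage divider with the loaded lower leg: V_out = 14.6 × 2.270/(4.63 + 2.270) = 14.6 × 0.3290 = 4.803 mV.
(Unloaded it would be 5.44 mV; the load pulls it down.)

V_out ≈ 4.80 mV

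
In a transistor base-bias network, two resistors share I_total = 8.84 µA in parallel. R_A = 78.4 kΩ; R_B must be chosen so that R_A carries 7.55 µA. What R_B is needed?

The fraction through R_A equals R_B/(R_A+R_B).
With f = 0.8541, R_B = R_A · f/(1−f) = 78.4 × 5.853 = 458.9 kΩ.

R_B ≈ 459 kΩ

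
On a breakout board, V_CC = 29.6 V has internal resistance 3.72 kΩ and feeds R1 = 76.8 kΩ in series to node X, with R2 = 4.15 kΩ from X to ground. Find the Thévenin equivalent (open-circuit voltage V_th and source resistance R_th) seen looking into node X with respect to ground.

V_th ≈ 1.45 V, R_th ≈ 3.95 kΩ

R1' = 3.72 + 76.8 = 80.52 kΩ (source resistance + R1).
V_th is the unloaded tap voltage: V_CC · R2/(R1'+R2) = 29.6 × 0.04901 = 1.451 V.
Zeroing V_CC shorts the top of R1' to ground, so R_th = R1' ‖ R2 = 3.947 kΩ.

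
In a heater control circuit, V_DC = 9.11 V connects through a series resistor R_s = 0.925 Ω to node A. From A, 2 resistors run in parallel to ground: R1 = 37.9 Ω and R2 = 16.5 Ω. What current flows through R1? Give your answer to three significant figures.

Parallel bank: R_p = 1/(1/37.9 + 1/16.5) = 11.50 Ω.
Node voltage V_A = V_DC · R_p/(R_s + R_p) = 9.11 × 0.9255 = 8.432 V.
Branch current I = V_A/R1 = 8.432/37.9 = 0.2225 A.
(Equivalently: I_total = 0.7335 A, then current-divider fraction G_k/ΣG = 0.3033.)

I ≈ 0.222 A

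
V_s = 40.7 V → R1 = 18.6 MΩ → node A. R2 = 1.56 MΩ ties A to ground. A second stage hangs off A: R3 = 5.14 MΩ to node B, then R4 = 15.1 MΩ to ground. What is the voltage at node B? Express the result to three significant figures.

V_B ≈ 2.19 V

Node A sees R2 in parallel with the series input of stage 2, R3 + R4 = 20.24 MΩ.
Effective lower resistance at A: R2 ‖ 20.24 = 1.448 MΩ.
First divider: V_A = V_s · 1.448/(18.6 + 1.448) = 2.940 V.
V_B = V_A × 0.7460 = 2.194 V.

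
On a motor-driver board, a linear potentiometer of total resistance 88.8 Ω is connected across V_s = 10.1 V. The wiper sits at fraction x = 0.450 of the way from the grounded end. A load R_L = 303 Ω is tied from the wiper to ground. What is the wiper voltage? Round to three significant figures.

Lower segment x·R_p = 39.96 Ω; upper segment (1−x)·R_p = 48.84 Ω.
(x·R_p) ‖ R_L = 35.30 Ω.
V_out = 10.1 × 35.30/(48.84 + 35.30) = 4.238 V.

V_out ≈ 4.24 V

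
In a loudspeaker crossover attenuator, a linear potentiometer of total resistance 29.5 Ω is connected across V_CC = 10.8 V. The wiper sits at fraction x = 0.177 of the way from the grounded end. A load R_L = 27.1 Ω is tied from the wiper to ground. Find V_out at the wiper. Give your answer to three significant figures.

Lower segment x·R_p = 5.221 Ω; upper segment (1−x)·R_p = 24.28 Ω.
R_L loads the lower segment: effective lower R = 4.378 Ω.
Loaded-divider output: V_out = 10.8 × 0.1528 = 1.650 V.

V_out ≈ 1.65 V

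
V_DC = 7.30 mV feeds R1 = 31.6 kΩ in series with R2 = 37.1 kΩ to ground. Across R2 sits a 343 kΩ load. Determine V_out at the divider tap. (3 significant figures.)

R2 ‖ R_L = (37.1 × 343)/(37.1 + 343) = 33.48 kΩ.
Then V_out = V_DC · R2'/(R1 + R2') = 7.30 × 33.48/65.08 = 3.755 mV.

V_out ≈ 3.76 mV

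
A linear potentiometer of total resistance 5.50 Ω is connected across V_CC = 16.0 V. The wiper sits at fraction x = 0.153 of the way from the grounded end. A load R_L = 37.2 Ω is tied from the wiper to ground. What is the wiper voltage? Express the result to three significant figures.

The pot divides into 4.659 Ω above the wiper and 0.8415 Ω below.
Lower segment in parallel with the load: 0.8415 ‖ 37.2 = 0.8229 Ω.
Loaded-divider output: V_out = 16.0 × 0.1501 = 2.402 V.
(Unloaded: V_out = x·V_CC = 2.45 V.)

V_out ≈ 2.40 V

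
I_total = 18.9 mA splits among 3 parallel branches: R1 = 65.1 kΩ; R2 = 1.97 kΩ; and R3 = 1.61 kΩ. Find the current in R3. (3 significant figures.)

Total conductance ΣG = 1/65.1 + 1/1.97 + 1/1.61 = 1.144 (units of 1/kΩ).
R3 takes the fraction G_k/ΣG = 0.6211/1.144 = 0.5429, so I = 18.9 × 0.5429 = 10.26 mA.

I ≈ 10.3 mA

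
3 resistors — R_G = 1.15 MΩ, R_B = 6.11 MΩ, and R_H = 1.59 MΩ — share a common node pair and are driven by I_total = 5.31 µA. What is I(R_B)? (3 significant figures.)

I ≈ 0.523 µA

Conductances: ΣG = 1/1.15 + 1/6.11 + 1/1.59 = 1.662 (1/MΩ).
Current divider: I(R_B) = I_total · G_k/ΣG = 5.31 × (0.1637/1.662) = 5.31 × 0.09847 = 0.5229 µA.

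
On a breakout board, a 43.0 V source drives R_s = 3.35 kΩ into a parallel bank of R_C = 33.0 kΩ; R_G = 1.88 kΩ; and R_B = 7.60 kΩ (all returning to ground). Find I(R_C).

Equivalent of the parallel group: R_p = 1.441 kΩ.
V_A = 43.0 × 1.441/4.791 = 12.94 V.
I(R_C) = V_A / R_C = 12.94/33.0 = 0.3920 mA.

I ≈ 0.392 mA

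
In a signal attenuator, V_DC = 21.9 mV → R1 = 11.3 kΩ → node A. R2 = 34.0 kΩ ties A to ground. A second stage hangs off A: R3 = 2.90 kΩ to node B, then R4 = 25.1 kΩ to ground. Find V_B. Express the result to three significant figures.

Node A sees R2 in parallel with the series input of stage 2, R3 + R4 = 28.00 kΩ.
Effective lower resistance at A: R2 ‖ 28.00 = 15.35 kΩ.
V_A = 21.9 × 15.35/(11.3 + 15.35) = 12.62 mV.
V_B = V_A × 0.8964 = 11.31 mV.

V_B ≈ 11.3 mV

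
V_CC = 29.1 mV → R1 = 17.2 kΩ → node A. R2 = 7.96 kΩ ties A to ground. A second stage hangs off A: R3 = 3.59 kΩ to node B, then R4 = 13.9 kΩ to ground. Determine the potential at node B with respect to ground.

Node A sees R2 in parallel with the series input of stage 2, R3 + R4 = 17.49 kΩ.
Effective lower resistance at A: R2 ‖ 17.49 = 5.470 kΩ.
So V_A = 29.1 × 0.2413 = 7.022 mV.
Then the unloaded second divider: V_B = V_A × R4/(R3+R4) = 7.022 × 0.7947 = 5.581 mV.

V_B ≈ 5.58 mV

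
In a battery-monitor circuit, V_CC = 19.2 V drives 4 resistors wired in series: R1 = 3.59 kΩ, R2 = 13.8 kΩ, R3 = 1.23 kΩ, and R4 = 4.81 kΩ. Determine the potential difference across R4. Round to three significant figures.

Total series resistance ΣR = 3.59 + 13.8 + 1.23 + 4.81 = 23.43 kΩ.
Voltage divider: V = V_CC · (4.810 / 23.43) = 19.2 × 0.2053 = 3.942 V.

V ≈ 3.94 V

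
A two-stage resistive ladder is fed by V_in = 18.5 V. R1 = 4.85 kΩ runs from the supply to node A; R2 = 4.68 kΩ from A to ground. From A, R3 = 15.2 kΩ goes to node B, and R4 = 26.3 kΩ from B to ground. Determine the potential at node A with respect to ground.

V_A ≈ 8.59 V

Node A sees R2 in parallel with the series input of stage 2, R3 + R4 = 41.50 kΩ.
R2 ‖ (R3+R4) = 4.206 kΩ.
So V_A = 18.5 × 0.4644 = 8.592 V.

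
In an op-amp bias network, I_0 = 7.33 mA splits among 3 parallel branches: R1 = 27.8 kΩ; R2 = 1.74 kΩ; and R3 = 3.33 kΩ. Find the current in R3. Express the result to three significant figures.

Total conductance ΣG = 1/27.8 + 1/1.74 + 1/3.33 = 0.9110 (units of 1/kΩ).
R3 takes the fraction G_k/ΣG = 0.3003/0.9110 = 0.3296, so I = 7.33 × 0.3296 = 2.416 mA.

I ≈ 2.42 mA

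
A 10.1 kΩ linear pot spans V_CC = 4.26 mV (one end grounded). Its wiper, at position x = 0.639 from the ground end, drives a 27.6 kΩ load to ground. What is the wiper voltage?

V_out ≈ 2.51 mV

Lower segment x·R_p = 6.454 kΩ; upper segment (1−x)·R_p = 3.646 kΩ.
Lower segment in parallel with the load: 6.454 ‖ 27.6 = 5.231 kΩ.
Loaded-divider output: V_out = 4.26 × 0.5893 = 2.510 mV.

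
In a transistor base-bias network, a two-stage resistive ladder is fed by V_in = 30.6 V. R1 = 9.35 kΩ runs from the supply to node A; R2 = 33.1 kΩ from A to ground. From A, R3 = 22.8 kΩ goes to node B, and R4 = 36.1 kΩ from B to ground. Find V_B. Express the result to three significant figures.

V_B ≈ 13.0 V

Node A sees R2 in parallel with the series input of stage 2, R3 + R4 = 58.90 kΩ.
R2 ‖ (R3+R4) = 21.19 kΩ.
First divider: V_A = V_in · 21.19/(9.35 + 21.19) = 21.23 V.
V_B = V_A × 0.6129 = 13.01 V.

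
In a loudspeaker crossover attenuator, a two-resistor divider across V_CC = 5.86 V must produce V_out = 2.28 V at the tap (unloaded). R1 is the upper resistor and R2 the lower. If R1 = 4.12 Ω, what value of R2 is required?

R2 ≈ 2.62 Ω

V_out/V_CC = R2/(R1+R2) = 0.3891.
R2 = R1 · 0.3891/(1 − 0.3891) = 2.624 Ω.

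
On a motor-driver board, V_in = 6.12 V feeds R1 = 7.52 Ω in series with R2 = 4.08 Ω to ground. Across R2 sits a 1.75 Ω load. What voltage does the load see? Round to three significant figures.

First combine the lower leg with the load: R2 ‖ R_L = 1.225 Ω.
Then V_out = V_in · R2'/(R1 + R2') = 6.12 × 1.225/8.745 = 0.8571 V.

V_out ≈ 0.857 V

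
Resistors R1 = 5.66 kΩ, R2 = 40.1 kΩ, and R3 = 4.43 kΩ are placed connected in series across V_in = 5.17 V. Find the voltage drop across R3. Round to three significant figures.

Series total: ΣR = 5.66 + 40.1 + 4.43 = 50.19 kΩ.
By the voltage-divider rule, V = 5.17 × 4.430/50.19 = 0.4563 V.

V ≈ 0.456 V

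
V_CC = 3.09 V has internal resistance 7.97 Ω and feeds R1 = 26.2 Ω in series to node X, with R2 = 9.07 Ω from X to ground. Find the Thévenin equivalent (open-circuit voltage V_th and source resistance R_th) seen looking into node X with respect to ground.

R1' = 7.97 + 26.2 = 34.17 Ω (source resistance + R1).
V_th is the unloaded tap voltage: V_CC · R2/(R1'+R2) = 3.09 × 0.2098 = 0.6482 V.
Zeroing V_CC shorts the top of R1' to ground, so R_th = R1' ‖ R2 = 7.167 Ω.

V_th ≈ 0.648 V, R_th ≈ 7.17 Ω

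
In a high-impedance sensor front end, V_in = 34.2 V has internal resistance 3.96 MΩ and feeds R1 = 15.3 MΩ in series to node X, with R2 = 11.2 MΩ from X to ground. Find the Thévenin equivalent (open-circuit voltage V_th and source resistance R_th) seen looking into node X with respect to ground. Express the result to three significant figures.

V_th ≈ 12.6 V, R_th ≈ 7.08 MΩ

R1' = 3.96 + 15.3 = 19.26 MΩ (source resistance + R1).
Open-circuit (no load on X): V_th = V_in · R2/(R1' + R2) = 34.2 × 11.2/(19.26 + 11.2) = 12.58 V.
Looking into X with the source shorted: R_th = R1'·R2/(R1'+R2) = 19.26 × 11.2/30.46 = 7.082 MΩ.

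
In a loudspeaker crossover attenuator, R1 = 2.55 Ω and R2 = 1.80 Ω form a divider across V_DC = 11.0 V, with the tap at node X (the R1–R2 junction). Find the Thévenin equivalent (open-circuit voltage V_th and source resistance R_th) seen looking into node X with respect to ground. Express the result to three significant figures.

V_th ≈ 4.55 V, R_th ≈ 1.06 Ω

With X open, the divider is unloaded: V_th = 11.0 × 1.80/4.350 = 4.552 V.
Looking into X with the source shorted: R_th = R1·R2/(R1+R2) = 2.550 × 1.80/4.350 = 1.055 Ω.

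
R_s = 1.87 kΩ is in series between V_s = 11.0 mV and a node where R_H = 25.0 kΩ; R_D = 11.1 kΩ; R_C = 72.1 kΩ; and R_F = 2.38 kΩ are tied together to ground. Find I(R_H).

I ≈ 0.214 µA

Equivalent of the parallel group: R_p = 1.773 kΩ.
V_A by voltage divider: V_A = 11.0 × 1.773/(1.87 + 1.773) = 5.353 mV.
I(R_H) = V_A / R_H = 5.353/25.0 = 0.2141 µA.
(Check via current divider: I_total = 3.020 µA; share G_k/ΣG = 0.07091 → same result.)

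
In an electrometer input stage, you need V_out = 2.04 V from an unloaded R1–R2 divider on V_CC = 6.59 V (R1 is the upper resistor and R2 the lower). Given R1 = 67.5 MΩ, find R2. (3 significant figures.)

V_out/V_CC = R2/(R1+R2) = 0.3096.
R2 = R1 · 0.3096/(1 − 0.3096) = 30.26 MΩ.

R2 ≈ 30.3 MΩ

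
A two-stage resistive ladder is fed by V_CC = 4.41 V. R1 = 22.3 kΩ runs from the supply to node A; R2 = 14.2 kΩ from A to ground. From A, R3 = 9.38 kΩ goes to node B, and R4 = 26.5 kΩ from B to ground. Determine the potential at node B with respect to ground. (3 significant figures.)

The second stage (R3 + R4 = 35.88 kΩ) loads node A in parallel with R2.
R2 ‖ (R3+R4) = 10.17 kΩ.
So V_A = 4.41 × 0.3133 = 1.382 V.
Then the unloaded second divider: V_B = V_A × R4/(R3+R4) = 1.382 × 0.7386 = 1.020 V.

V_B ≈ 1.02 V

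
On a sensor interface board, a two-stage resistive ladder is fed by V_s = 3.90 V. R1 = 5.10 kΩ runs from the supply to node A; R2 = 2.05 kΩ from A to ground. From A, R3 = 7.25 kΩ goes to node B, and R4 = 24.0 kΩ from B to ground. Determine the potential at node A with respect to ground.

Node A sees R2 in parallel with the series input of stage 2, R3 + R4 = 31.25 kΩ.
Effective lower resistance at A: R2 ‖ 31.25 = 1.924 kΩ.
V_A = 3.90 × 1.924/(5.10 + 1.924) = 1.068 V.

V_A ≈ 1.07 V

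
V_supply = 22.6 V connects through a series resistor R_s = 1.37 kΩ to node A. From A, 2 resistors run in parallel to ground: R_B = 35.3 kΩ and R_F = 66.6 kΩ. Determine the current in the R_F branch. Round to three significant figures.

Combine the parallel branches: R_p = (1/35.3 + 1/66.6)⁻¹ = 23.07 kΩ.
Node voltage V_A = V_supply · R_p/(R_s + R_p) = 22.6 × 0.9439 = 21.33 V.
I(R_F) = V_A / R_F = 21.33/66.6 = 0.3203 mA.

I ≈ 0.320 mA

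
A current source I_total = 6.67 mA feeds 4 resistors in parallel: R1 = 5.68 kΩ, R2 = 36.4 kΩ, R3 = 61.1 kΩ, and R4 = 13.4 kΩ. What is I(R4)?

Conductances: ΣG = 1/5.68 + 1/36.4 + 1/61.1 + 1/13.4 = 0.2945 (1/kΩ).
Current divider: I(R4) = I_total · G_k/ΣG = 6.67 × (0.07463/0.2945) = 6.67 × 0.2534 = 1.690 mA.

I ≈ 1.69 mA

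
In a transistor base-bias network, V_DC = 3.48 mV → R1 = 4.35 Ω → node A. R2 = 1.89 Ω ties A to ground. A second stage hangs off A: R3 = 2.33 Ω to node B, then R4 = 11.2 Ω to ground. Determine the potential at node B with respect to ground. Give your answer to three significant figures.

The second stage (R3 + R4 = 13.53 Ω) loads node A in parallel with R2.
Effective lower resistance at A: R2 ‖ 13.53 = 1.658 Ω.
So V_A = 3.48 × 0.2760 = 0.9605 mV.
Then the unloaded second divider: V_B = V_A × R4/(R3+R4) = 0.9605 × 0.8278 = 0.7951 mV.

V_B ≈ 0.795 mV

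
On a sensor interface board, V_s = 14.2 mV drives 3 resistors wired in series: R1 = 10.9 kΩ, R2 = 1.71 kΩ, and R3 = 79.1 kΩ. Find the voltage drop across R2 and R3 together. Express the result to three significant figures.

V ≈ 12.5 mV

Total series resistance ΣR = 10.9 + 1.71 + 79.1 = 91.71 kΩ.
R_{R2..R3} = 1.71 + 79.1 = 80.81 kΩ.
By the voltage-divider rule, V = 14.2 × 80.81/91.71 = 12.51 mV.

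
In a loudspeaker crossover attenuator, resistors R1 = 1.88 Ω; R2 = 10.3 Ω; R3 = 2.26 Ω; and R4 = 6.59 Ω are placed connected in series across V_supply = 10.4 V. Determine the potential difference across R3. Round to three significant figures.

ΣR = 1.88 + 10.3 + 2.26 + 6.59 = 21.03 Ω.
Voltage divider: V = V_supply · (2.260 / 21.03) = 10.4 × 0.1075 = 1.118 V.

V ≈ 1.12 V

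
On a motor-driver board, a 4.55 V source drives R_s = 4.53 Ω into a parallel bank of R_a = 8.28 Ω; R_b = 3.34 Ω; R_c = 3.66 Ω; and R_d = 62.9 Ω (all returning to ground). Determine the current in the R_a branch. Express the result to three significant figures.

I ≈ 0.130 A

Combine the parallel branches: R_p = (1/8.28 + 1/3.34 + 1/3.66 + 1/62.9)⁻¹ = 1.410 Ω.
V_A by voltage divider: V_A = 4.55 × 1.410/(4.53 + 1.410) = 1.080 V.
I(R_a) = V_A / R_a = 1.080/8.28 = 0.1304 A.
(Equivalently: I_total = 0.7660 A, then current-divider fraction G_k/ΣG = 0.1703.)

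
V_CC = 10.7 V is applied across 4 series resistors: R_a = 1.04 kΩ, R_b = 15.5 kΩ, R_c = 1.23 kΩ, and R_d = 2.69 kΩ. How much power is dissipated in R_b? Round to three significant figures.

ΣR = 20.46 kΩ → I = 10.7/20.46 = 0.5230 mA.
P = I²R = 0.2735 × 15.5 = 4.239 mW.

P ≈ 4.24 mW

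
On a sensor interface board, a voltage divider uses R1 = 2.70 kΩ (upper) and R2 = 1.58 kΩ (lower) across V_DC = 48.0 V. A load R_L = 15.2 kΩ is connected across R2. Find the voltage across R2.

R2 ‖ R_L = (1.58 × 15.2)/(1.58 + 15.2) = 1.431 kΩ.
Voltage divider with the loaded lower leg: V_out = 48.0 × 1.431/(2.70 + 1.431) = 48.0 × 0.3464 = 16.63 V.

V_out ≈ 16.6 V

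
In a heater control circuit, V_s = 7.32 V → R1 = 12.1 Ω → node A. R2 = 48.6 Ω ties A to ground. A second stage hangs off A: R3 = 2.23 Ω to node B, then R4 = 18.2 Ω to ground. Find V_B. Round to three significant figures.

The second stage (R3 + R4 = 20.43 Ω) loads node A in parallel with R2.
Effective lower resistance at A: R2 ‖ 20.43 = 14.38 Ω.
So V_A = 7.32 × 0.5431 = 3.976 V.
V_B = V_A × 0.8908 = 3.542 V.

V_B ≈ 3.54 V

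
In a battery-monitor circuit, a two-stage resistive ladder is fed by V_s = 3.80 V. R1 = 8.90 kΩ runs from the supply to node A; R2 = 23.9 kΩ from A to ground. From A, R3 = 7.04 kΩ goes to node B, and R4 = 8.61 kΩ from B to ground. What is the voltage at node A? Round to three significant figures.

V_A ≈ 1.96 V

The second stage (R3 + R4 = 15.65 kΩ) loads node A in parallel with R2.
Effective lower resistance at A: R2 ‖ 15.65 = 9.457 kΩ.
V_A = 3.80 × 9.457/(8.90 + 9.457) = 1.958 V.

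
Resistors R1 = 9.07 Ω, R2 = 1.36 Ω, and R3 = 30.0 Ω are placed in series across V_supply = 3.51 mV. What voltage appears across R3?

ΣR = 9.07 + 1.36 + 30.0 = 40.43 Ω.
Voltage divider: V = V_supply · (30.00 / 40.43) = 3.51 × 0.7420 = 2.605 mV.

V ≈ 2.60 mV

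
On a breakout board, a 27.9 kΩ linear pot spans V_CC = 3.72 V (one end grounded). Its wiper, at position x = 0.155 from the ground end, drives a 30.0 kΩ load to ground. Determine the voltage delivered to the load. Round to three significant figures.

V_out ≈ 0.514 V

The pot divides into 23.58 kΩ above the wiper and 4.324 kΩ below.
R_L loads the lower segment: effective lower R = 3.780 kΩ.
Loaded-divider output: V_out = 3.72 × 0.1382 = 0.5140 V.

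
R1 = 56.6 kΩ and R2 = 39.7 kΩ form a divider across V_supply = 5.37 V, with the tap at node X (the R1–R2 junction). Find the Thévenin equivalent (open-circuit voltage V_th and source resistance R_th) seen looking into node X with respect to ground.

V_th ≈ 2.21 V, R_th ≈ 23.3 kΩ

V_th is the unloaded tap voltage: V_supply · R2/(R1+R2) = 5.37 × 0.4123 = 2.214 V.
Looking into X with the source shorted: R_th = R1·R2/(R1+R2) = 56.60 × 39.7/96.30 = 23.33 kΩ.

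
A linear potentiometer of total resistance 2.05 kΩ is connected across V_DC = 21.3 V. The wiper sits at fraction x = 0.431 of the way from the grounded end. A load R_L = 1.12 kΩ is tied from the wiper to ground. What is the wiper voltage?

V_out ≈ 6.34 V

Split the track: R_lower = x·R_p = 0.8835 kΩ, R_upper = (1−x)·R_p = 1.166 kΩ.
Lower segment in parallel with the load: 0.8835 ‖ 1.12 = 0.4939 kΩ.
Then V_out = V_DC · 0.4939/(1.166 + 0.4939) = 6.336 V.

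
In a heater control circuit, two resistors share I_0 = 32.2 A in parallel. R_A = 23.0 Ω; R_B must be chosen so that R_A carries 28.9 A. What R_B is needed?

R_B ≈ 201 Ω

The fraction through R_A equals R_B/(R_A+R_B).
With f = 0.8975, R_B = R_A · f/(1−f) = 23.0 × 8.758 = 201.4 Ω.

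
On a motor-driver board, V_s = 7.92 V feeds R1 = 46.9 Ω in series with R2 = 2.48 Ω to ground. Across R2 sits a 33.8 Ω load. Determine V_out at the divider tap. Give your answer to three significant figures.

The load sits in parallel with R2, giving an effective lower resistance R2' = R2·R_L/(R2+R_L) = 2.310 Ω.
Voltage divider with the loaded lower leg: V_out = 7.92 × 2.310/(46.9 + 2.310) = 7.92 × 0.04695 = 0.3719 V.

V_out ≈ 0.372 V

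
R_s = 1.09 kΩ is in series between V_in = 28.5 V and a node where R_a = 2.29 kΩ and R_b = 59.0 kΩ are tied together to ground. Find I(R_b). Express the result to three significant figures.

Parallel bank: R_p = 1/(1/2.29 + 1/59.0) = 2.204 kΩ.
V_A = 28.5 × 2.204/3.294 = 19.07 V.
Branch current I = V_A/R_b = 19.07/59.0 = 0.3232 mA.
(Check via current divider: I_total = 8.651 mA; share G_k/ΣG = 0.03736 → same result.)

I ≈ 0.323 mA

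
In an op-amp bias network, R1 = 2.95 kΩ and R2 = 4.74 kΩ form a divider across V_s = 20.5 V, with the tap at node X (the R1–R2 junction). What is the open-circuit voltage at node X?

Open-circuit (no load on X): V_th = V_s · R2/(R1 + R2) = 20.5 × 4.74/(2.950 + 4.74) = 12.64 V.

V_th ≈ 12.6 V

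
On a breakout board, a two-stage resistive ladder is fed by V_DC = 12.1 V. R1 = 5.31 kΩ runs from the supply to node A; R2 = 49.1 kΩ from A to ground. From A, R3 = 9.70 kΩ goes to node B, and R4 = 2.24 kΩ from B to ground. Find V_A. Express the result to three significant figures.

V_A ≈ 7.79 V

Looking into the second stage from A: R3 + R4 = 11.94 kΩ appears in parallel with R2.
R2 ‖ (R3+R4) = 9.604 kΩ.
So V_A = 12.1 × 0.6440 = 7.792 V.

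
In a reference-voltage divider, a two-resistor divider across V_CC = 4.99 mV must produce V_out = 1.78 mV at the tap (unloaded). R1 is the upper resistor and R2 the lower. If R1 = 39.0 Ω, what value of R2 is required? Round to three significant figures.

R2 ≈ 21.6 Ω

Required fraction k = V_out/V_CC = 0.3567.
So R2 = R1 · V_out/(V_CC − V_out) = 39.0 × 1.78/(4.99 − 1.78) = 39.0 × 0.5545 = 21.63 Ω.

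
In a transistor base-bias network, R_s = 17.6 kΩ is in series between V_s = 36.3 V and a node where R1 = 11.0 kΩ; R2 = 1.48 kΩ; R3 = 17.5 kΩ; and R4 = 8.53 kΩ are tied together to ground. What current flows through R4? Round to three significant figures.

I ≈ 0.242 mA

Equivalent of the parallel group: R_p = 1.063 kΩ.
V_A by voltage divider: V_A = 36.3 × 1.063/(17.6 + 1.063) = 2.067 V.
Branch current I = V_A/R4 = 2.067/8.53 = 0.2423 mA.
(Equivalently: I_total = 1.945 mA, then current-divider fraction G_k/ΣG = 0.1246.)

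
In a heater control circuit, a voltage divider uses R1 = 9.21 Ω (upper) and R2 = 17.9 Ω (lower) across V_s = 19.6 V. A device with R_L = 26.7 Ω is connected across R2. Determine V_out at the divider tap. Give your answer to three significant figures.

V_out ≈ 10.5 V

First combine the lower leg with the load: R2 ‖ R_L = 10.72 Ω.
Voltage divider with the loaded lower leg: V_out = 19.6 × 10.72/(9.21 + 10.72) = 19.6 × 0.5378 = 10.54 V.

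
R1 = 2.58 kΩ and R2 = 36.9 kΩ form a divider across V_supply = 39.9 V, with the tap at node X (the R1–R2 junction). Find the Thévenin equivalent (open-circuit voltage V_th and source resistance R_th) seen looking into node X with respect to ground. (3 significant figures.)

Open-circuit (no load on X): V_th = V_supply · R2/(R1 + R2) = 39.9 × 36.9/(2.580 + 36.9) = 37.29 V.
Looking into X with the source shorted: R_th = R1·R2/(R1+R2) = 2.580 × 36.9/39.48 = 2.411 kΩ.

V_th ≈ 37.3 V, R_th ≈ 2.41 kΩ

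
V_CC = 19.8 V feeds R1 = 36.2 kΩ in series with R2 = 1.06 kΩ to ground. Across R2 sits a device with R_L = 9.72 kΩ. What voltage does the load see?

The load sits in parallel with R2, giving an effective lower resistance R2' = R2·R_L/(R2+R_L) = 0.9558 kΩ.
Voltage divider with the loaded lower leg: V_out = 19.8 × 0.9558/(36.2 + 0.9558) = 19.8 × 0.02572 = 0.5093 V.
(Unloaded it would be 0.563 V; the load pulls it down.)

V_out ≈ 0.509 V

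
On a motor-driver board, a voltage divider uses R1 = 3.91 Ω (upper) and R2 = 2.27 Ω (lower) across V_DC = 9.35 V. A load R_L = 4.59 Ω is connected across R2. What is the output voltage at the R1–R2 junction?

V_out ≈ 2.62 V

The load sits in parallel with R2, giving an effective lower resistance R2' = R2·R_L/(R2+R_L) = 1.519 Ω.
Now apply the divider: V_out = 9.35 × 0.2798 = 2.616 V.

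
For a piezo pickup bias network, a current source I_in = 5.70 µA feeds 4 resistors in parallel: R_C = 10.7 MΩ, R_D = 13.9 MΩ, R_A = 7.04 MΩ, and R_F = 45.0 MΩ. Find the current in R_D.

ΣG = 1/10.7 + 1/13.9 + 1/7.04 + 1/45.0 = 0.3297.
Current divider: I(R_D) = I_in · G_k/ΣG = 5.70 × (0.07194/0.3297) = 5.70 × 0.2182 = 1.244 µA.

I ≈ 1.24 µA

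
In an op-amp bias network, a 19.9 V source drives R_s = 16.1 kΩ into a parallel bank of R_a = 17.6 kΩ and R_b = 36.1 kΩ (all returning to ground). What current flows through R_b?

Combine the parallel branches: R_p = (1/17.6 + 1/36.1)⁻¹ = 11.83 kΩ.
Node voltage V_A = V_in · R_p/(R_s + R_p) = 19.9 × 0.4236 = 8.430 V.
I(R_b) = V_A / R_b = 8.430/36.1 = 0.2335 mA.

I ≈ 0.234 mA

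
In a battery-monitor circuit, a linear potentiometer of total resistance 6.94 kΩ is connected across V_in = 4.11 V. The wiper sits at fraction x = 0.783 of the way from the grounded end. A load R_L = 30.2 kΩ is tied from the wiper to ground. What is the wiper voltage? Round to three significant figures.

Split the track: R_lower = x·R_p = 5.434 kΩ, R_upper = (1−x)·R_p = 1.506 kΩ.
(x·R_p) ‖ R_L = 4.605 kΩ.
Loaded-divider output: V_out = 4.11 × 0.7536 = 3.097 V.

V_out ≈ 3.10 V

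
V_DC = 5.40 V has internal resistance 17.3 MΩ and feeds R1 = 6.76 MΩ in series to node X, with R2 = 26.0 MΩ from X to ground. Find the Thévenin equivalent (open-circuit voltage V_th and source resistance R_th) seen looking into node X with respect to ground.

R1' = 17.3 + 6.76 = 24.06 MΩ (source resistance + R1).
With X open, the divider is unloaded: V_th = 5.40 × 26.0/50.06 = 2.805 V.
Looking into X with the source shorted: R_th = R1'·R2/(R1'+R2) = 24.06 × 26.0/50.06 = 12.50 MΩ.

V_th ≈ 2.80 V, R_th ≈ 12.5 MΩ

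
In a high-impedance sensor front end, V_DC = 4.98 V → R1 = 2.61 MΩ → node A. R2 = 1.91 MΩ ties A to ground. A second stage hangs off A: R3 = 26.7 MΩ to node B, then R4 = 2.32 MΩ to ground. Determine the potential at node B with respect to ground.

V_B ≈ 0.162 V

The second stage (R3 + R4 = 29.02 MΩ) loads node A in parallel with R2.
R2 ‖ (R3+R4) = 1.792 MΩ.
V_A = 4.98 × 1.792/(2.61 + 1.792) = 2.027 V.
V_B = V_A × 0.07994 = 0.1621 V.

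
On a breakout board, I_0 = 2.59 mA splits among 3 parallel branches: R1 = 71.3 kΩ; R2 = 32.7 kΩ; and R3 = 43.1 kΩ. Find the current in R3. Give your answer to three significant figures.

Total conductance ΣG = 1/71.3 + 1/32.7 + 1/43.1 = 0.06781 (units of 1/kΩ).
By the current-divider rule, I = I_0 · G_k/ΣG = 2.59 × 0.3422 = 0.8862 mA.

I ≈ 0.886 mA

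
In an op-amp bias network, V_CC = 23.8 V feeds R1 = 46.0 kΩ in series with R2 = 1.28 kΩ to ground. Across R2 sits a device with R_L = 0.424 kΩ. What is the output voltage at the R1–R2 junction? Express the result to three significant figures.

V_out ≈ 0.164 V

First combine the lower leg with the load: R2 ‖ R_L = 0.3185 kΩ.
Voltage divider with the loaded lower leg: V_out = 23.8 × 0.3185/(46.0 + 0.3185) = 23.8 × 0.006876 = 0.1637 V.
(Unloaded it would be 0.644 V; the load pulls it down.)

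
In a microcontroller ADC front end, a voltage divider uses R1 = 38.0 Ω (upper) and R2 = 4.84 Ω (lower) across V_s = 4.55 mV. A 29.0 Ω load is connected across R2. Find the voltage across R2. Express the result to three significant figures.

V_out ≈ 0.448 mV

The load sits in parallel with R2, giving an effective lower resistance R2' = R2·R_L/(R2+R_L) = 4.148 Ω.
Then V_out = V_s · R2'/(R1 + R2') = 4.55 × 4.148/42.15 = 0.4478 mV.
(Unloaded it would be 0.514 mV; the load pulls it down.)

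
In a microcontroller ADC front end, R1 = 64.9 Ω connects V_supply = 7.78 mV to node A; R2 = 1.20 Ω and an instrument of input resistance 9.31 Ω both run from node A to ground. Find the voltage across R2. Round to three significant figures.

V_out ≈ 0.125 mV

First combine the lower leg with the load: R2 ‖ R_L = 1.063 Ω.
Voltage divider with the loaded lower leg: V_out = 7.78 × 1.063/(64.9 + 1.063) = 7.78 × 0.01611 = 0.1254 mV.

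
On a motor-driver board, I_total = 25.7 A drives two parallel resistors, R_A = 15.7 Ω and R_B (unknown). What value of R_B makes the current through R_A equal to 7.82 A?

Two-branch current divider: I_A = I_total · R_B/(R_A + R_B).
With f = 0.3043, R_B = R_A · f/(1−f) = 15.7 × 0.4374 = 6.867 Ω.

R_B ≈ 6.87 Ω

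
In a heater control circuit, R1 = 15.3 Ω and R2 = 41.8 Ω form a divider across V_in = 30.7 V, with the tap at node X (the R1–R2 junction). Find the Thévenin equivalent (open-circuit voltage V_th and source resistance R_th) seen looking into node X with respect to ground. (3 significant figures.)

V_th ≈ 22.5 V, R_th ≈ 11.2 Ω

Open-circuit (no load on X): V_th = V_in · R2/(R1 + R2) = 30.7 × 41.8/(15.30 + 41.8) = 22.47 V.
Looking into X with the source shorted: R_th = R1·R2/(R1+R2) = 15.30 × 41.8/57.10 = 11.20 Ω.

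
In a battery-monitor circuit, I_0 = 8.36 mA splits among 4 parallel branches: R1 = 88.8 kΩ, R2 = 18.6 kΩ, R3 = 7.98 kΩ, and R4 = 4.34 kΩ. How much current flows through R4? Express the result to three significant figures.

I ≈ 4.58 mA

ΣG = 1/88.8 + 1/18.6 + 1/7.98 + 1/4.34 = 0.4208.
Current divider: I(R4) = I_0 · G_k/ΣG = 8.36 × (0.2304/0.4208) = 8.36 × 0.5476 = 4.578 mA.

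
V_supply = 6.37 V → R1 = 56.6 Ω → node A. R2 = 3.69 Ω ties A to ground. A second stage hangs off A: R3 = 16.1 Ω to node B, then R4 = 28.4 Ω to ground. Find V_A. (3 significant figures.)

Looking into the second stage from A: R3 + R4 = 44.50 Ω appears in parallel with R2.
Effective lower resistance at A: R2 ‖ 44.50 = 3.407 Ω.
V_A = 6.37 × 3.407/(56.6 + 3.407) = 0.3617 V.

V_A ≈ 0.362 V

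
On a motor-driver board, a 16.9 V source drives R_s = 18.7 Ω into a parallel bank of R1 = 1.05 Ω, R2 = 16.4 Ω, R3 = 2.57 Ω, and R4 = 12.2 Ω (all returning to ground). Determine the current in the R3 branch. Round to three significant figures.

I ≈ 0.229 A

Combine the parallel branches: R_p = (1/1.05 + 1/16.4 + 1/2.57 + 1/12.2)⁻¹ = 0.6737 Ω.
Node voltage V_A = V_DC · R_p/(R_s + R_p) = 16.9 × 0.03477 = 0.5876 V.
I(R3) = V_A / R3 = 0.5876/2.57 = 0.2287 A.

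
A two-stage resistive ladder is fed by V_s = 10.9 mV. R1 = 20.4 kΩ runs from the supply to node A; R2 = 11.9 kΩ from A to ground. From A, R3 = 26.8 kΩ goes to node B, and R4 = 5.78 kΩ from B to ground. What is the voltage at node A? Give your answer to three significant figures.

Looking into the second stage from A: R3 + R4 = 32.58 kΩ appears in parallel with R2.
Effective lower resistance at A: R2 ‖ 32.58 = 8.716 kΩ.
First divider: V_A = V_s · 8.716/(20.4 + 8.716) = 3.263 mV.

V_A ≈ 3.26 mV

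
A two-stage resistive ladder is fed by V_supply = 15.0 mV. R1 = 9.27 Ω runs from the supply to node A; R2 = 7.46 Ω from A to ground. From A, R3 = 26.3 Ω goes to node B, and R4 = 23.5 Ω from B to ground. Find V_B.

V_B ≈ 2.91 mV

Node A sees R2 in parallel with the series input of stage 2, R3 + R4 = 49.80 Ω.
R2 ‖ (R3+R4) = 6.488 Ω.
So V_A = 15.0 × 0.4117 = 6.176 mV.
Then the unloaded second divider: V_B = V_A × R4/(R3+R4) = 6.176 × 0.4719 = 2.914 mV.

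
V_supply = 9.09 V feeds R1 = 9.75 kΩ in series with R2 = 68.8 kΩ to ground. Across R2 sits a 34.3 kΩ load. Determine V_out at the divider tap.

V_out ≈ 6.37 V

The load sits in parallel with R2, giving an effective lower resistance R2' = R2·R_L/(R2+R_L) = 22.89 kΩ.
Voltage divider with the loaded lower leg: V_out = 9.09 × 22.89/(9.75 + 22.89) = 9.09 × 0.7013 = 6.375 V.
(Unloaded it would be 7.96 V; the load pulls it down.)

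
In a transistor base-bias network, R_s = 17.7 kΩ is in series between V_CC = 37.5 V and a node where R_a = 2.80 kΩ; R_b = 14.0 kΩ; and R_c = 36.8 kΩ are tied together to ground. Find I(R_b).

I ≈ 0.295 mA

Combine the parallel branches: R_p = (1/2.80 + 1/14.0 + 1/36.8)⁻¹ = 2.194 kΩ.
V_A = 37.5 × 2.194/19.89 = 4.136 V.
Branch current I = V_A/R_b = 4.136/14.0 = 0.2954 mA.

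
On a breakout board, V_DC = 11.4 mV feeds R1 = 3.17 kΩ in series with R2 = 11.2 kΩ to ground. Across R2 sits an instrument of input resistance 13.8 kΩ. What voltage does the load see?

First combine the lower leg with the load: R2 ‖ R_L = 6.182 kΩ.
Then V_out = V_DC · R2'/(R1 + R2') = 11.4 × 6.182/9.352 = 7.536 mV.

V_out ≈ 7.54 mV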